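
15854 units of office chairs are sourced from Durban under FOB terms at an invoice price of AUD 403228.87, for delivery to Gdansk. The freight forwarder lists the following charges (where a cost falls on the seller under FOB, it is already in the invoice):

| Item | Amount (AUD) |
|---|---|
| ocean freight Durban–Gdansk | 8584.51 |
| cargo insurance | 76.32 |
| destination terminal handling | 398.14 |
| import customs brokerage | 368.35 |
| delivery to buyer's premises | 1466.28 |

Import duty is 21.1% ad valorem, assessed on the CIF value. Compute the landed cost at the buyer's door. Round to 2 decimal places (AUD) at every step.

FOB: the seller bears costs until goods are on board at the origin port; the buyer bears freight, insurance and all costs thereafter.
CIF value = FOB price + freight + insurance = 403228.87 + 8584.51 + 76.32 = 411889.70
Import duty = 411889.70 × 21.1% = 86908.73
Buyer bears: freight 8584.51 + insurance 76.32 + destination terminal 398.14 + brokerage 368.35 + delivery 1466.28 + duty 86908.73 = 97802.33
Landed cost = invoice 403228.87 + 97802.33 = 501031.20

Total landed cost: AUD 501031.20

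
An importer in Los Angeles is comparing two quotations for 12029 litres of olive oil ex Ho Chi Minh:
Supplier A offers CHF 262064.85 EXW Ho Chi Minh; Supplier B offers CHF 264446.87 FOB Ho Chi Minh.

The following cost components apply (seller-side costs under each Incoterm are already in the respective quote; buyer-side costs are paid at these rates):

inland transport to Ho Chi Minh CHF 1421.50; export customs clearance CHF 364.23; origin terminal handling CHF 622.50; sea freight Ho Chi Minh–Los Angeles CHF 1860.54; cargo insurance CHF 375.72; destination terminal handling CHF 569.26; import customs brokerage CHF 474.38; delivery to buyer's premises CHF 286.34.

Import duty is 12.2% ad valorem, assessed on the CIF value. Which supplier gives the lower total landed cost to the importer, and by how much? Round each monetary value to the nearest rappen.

Supplier A (EXW):
CIF value = EXW price + inland to port + export clearance + origin terminal + freight + insurance = 262064.85 + 1421.50 + 364.23 + 622.50 + 1860.54 + 375.72 = 266709.34
Import duty = 266709.34 × 12.2% = 32538.54
Buyer bears (A): 1421.50 + 364.23 + 622.50 + 1860.54 + 375.72 + 569.26 + 474.38 + 286.34 = 5974.47
Landed cost (A) = invoice 262064.85 + 5974.47 + duty 32538.54 = 300577.86
Supplier B (FOB):
CIF value = FOB price + freight + insurance = 264446.87 + 1860.54 + 375.72 = 266683.13
Import duty = 266683.13 × 12.2% = 32535.34
Buyer bears (B): 1860.54 + 375.72 + 569.26 + 474.38 + 286.34 = 3566.24
Landed cost (B) = invoice 264446.87 + 3566.24 + duty 32535.34 = 300548.45
Difference = |300577.86 − 300548.45| = 29.41

Supplier B is cheaper by CHF 29.41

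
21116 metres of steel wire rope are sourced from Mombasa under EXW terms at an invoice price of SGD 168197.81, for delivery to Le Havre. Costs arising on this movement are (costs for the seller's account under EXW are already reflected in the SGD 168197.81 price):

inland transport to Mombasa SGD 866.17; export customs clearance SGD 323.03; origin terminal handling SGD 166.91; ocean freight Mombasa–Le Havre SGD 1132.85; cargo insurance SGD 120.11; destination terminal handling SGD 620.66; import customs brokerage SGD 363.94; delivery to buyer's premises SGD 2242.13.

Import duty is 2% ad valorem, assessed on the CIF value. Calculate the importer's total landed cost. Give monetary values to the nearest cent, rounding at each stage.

Total landed cost: SGD 177449.75

EXW: the seller makes goods available at their premises; the buyer bears all onward costs.
CIF value = EXW price + inland to port + export clearance + origin terminal + freight + insurance = 168197.81 + 866.17 + 323.03 + 166.91 + 1132.85 + 120.11 = 170806.88
Import duty = 170806.88 × 2% = 3416.14
Buyer bears: inland to port 866.17 + export clearance 323.03 + origin terminal 166.91 + freight 1132.85 + insurance 120.11 + destination terminal 620.66 + brokerage 363.94 + delivery 2242.13 + duty 3416.14 = 9251.94
Landed cost = invoice 168197.81 + 9251.94 = 177449.75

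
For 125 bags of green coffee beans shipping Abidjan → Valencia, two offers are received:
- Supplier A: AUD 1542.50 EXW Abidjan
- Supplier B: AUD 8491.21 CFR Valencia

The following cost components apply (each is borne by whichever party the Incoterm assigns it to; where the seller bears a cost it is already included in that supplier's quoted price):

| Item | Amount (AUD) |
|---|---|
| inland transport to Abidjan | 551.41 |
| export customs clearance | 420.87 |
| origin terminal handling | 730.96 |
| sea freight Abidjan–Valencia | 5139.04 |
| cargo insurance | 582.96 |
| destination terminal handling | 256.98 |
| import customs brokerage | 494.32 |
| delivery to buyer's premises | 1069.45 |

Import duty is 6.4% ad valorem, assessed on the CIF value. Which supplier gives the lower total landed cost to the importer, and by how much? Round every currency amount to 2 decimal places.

Supplier A is cheaper by AUD 113.24

Supplier A (EXW):
CIF value = EXW price + inland to port + export clearance + origin terminal + freight + insurance = 1542.50 + 551.41 + 420.87 + 730.96 + 5139.04 + 582.96 = 8967.74
Import duty = 8967.74 × 6.4% = 573.94
Buyer bears (A): 551.41 + 420.87 + 730.96 + 5139.04 + 582.96 + 256.98 + 494.32 + 1069.45 = 9245.99
Landed cost (A) = invoice 1542.50 + 9245.99 + duty 573.94 = 11362.43
Supplier B (CFR):
CIF value = CFR price + insurance = 8491.21 + 582.96 = 9074.17
Import duty = 9074.17 × 6.4% = 580.75
Buyer bears (B): 582.96 + 256.98 + 494.32 + 1069.45 = 2403.71
Landed cost (B) = invoice 8491.21 + 2403.71 + duty 580.75 = 11475.67
Difference = |11362.43 − 11475.67| = 113.24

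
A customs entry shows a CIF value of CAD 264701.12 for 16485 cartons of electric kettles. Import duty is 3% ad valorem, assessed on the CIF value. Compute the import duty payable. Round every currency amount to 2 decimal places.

Import duty = 264701.12 × 3% = 7941.03

Import duty: CAD 7941.03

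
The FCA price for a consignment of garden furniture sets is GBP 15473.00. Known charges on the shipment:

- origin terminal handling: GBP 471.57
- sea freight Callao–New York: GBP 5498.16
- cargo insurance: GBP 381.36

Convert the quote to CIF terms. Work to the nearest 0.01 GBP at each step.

From FCA to CIF, the seller additionally bears: origin terminal, freight, insurance.
CIF price = 15473.00 + 471.57 + 5498.16 + 381.36 = 21824.09

CIF price: GBP 21824.09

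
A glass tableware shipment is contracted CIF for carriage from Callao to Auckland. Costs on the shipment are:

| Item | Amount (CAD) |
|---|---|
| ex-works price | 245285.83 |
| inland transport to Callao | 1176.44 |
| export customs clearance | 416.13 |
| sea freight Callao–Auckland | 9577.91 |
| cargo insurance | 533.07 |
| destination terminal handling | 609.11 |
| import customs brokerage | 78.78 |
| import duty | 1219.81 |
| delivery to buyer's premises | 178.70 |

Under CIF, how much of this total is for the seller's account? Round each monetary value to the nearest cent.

CIF: the seller pays costs through ocean freight and marine insurance to the destination port.
Seller's account: goods 245285.83 + inland to port 1176.44 + export clearance 416.13 + freight 9577.91 + insurance 533.07 = 256989.38
Buyer's account: destination terminal 609.11 + brokerage 78.78 + duty 1219.81 + delivery 178.70 = 2086.40

Seller's account: CAD 256989.38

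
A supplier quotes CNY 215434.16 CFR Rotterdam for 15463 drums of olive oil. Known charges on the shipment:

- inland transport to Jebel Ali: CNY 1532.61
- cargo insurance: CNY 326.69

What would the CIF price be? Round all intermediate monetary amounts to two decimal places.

Not relevant to the conversion: inland to port — on the seller under both CFR and CIF; already in the CFR price and stays in the CIF price.
From CFR to CIF, the seller additionally bears: insurance.
CIF price = 215434.16 + 326.69 = 215760.85

CIF price: CNY 215760.85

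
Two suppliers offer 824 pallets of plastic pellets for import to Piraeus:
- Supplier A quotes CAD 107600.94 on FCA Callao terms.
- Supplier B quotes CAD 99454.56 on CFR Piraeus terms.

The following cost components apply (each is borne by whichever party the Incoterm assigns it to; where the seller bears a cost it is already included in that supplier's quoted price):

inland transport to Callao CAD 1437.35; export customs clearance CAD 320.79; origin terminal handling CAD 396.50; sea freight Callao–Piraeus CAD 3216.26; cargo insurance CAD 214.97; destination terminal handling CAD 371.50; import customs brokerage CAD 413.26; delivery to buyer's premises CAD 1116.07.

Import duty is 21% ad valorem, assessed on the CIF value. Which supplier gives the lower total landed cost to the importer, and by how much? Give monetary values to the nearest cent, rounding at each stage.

Supplier A (FCA):
CIF value = FCA price + origin terminal + freight + insurance = 107600.94 + 396.50 + 3216.26 + 214.97 = 111428.67
Import duty = 111428.67 × 21% = 23400.02
Buyer bears (A): 396.50 + 3216.26 + 214.97 + 371.50 + 413.26 + 1116.07 = 5728.56
Landed cost (A) = invoice 107600.94 + 5728.56 + duty 23400.02 = 136729.52
Supplier B (CFR):
CIF value = CFR price + insurance = 99454.56 + 214.97 = 99669.53
Import duty = 99669.53 × 21% = 20930.60
Buyer bears (B): 214.97 + 371.50 + 413.26 + 1116.07 = 2115.80
Landed cost (B) = invoice 99454.56 + 2115.80 + duty 20930.60 = 122500.96
Difference = |136729.52 − 122500.96| = 14228.56

Supplier B is cheaper by CAD 14228.56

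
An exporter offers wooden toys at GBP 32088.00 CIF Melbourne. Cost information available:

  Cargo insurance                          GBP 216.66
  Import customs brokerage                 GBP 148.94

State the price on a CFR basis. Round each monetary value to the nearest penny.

Not relevant to the conversion: brokerage — on the buyer under both terms; not part of either seller's price.
From CIF to CFR, the seller no longer bears: insurance.
CFR price = 32088.00 − 216.66 = 31871.34

CFR price: GBP 31871.34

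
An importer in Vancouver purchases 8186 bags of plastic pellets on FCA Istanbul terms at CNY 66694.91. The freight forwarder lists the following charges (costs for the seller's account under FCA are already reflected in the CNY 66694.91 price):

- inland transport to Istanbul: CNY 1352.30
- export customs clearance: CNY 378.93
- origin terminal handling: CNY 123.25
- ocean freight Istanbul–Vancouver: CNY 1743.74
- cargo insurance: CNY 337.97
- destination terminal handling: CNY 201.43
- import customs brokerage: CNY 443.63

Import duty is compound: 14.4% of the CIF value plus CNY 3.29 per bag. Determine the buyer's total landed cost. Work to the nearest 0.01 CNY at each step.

FCA: the seller delivers export-cleared goods to the carrier; the buyer bears costs from that point.
Already in the invoice (seller's account under FCA): inland to port, export clearance — exclude.
CIF value = FCA price + origin terminal + freight + insurance = 66694.91 + 123.25 + 1743.74 + 337.97 = 68899.87
Ad valorem component: 68899.87 × 14.4% = 9921.58
Specific component: 8186 × 3.29 = 26931.94
Import duty = 9921.58 + 26931.94 = 36853.52
Buyer bears: origin terminal 123.25 + freight 1743.74 + insurance 337.97 + destination terminal 201.43 + brokerage 443.63 + duty 36853.52 = 39703.54
Landed cost = invoice 66694.91 + 39703.54 = 106398.45

Total landed cost: CNY 106398.45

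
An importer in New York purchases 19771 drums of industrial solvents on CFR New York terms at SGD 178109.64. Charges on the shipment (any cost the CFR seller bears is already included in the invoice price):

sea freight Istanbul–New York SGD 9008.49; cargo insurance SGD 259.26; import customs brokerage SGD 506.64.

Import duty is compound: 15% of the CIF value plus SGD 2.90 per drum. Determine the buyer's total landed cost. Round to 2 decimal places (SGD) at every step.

CFR: the seller pays costs through ocean freight to the destination port, but not insurance.
Already in the invoice (seller's account under CFR): freight — exclude.
CIF value = CFR price + insurance = 178109.64 + 259.26 = 178368.90
Ad valorem component: 178368.90 × 15% = 26755.34
Specific component: 19771 × 2.90 = 57335.90
Import duty = 26755.34 + 57335.90 = 84091.24
Buyer bears: insurance 259.26 + brokerage 506.64 + duty 84091.24 = 84857.14
Landed cost = invoice 178109.64 + 84857.14 = 262966.78

Total landed cost: SGD 262966.78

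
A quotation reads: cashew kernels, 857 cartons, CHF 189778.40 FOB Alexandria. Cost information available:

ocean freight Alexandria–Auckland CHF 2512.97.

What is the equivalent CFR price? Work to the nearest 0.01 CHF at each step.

From FOB to CFR, the seller additionally bears: freight.
CFR price = 189778.40 + 2512.97 = 192291.37

CFR price: CHF 192291.37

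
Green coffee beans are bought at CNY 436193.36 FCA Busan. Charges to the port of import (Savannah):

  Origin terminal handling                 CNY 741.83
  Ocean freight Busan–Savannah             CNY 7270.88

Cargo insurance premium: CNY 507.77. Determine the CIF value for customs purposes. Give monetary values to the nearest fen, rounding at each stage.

CIF value: CNY 444713.84

CIF = FCA price + pre-shipment costs + freight + insurance
CIF = 436193.36 + 741.83 + 7270.88 + 507.77 = 444713.84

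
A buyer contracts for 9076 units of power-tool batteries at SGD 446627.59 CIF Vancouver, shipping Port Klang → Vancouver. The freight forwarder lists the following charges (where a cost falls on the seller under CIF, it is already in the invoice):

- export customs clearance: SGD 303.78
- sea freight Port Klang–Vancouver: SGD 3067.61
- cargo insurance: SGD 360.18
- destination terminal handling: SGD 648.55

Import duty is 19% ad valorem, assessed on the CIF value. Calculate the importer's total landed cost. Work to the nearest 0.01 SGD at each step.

CIF: the seller pays costs through ocean freight and marine insurance to the destination port.
Already in the invoice (seller's account under CIF): export clearance, freight, insurance — exclude.
The CIF price already equals the CIF value: 446627.59
Import duty = 446627.59 × 19% = 84859.24
Buyer bears: destination terminal 648.55 + duty 84859.24 = 85507.79
Landed cost = invoice 446627.59 + 85507.79 = 532135.38

Total landed cost: SGD 532135.38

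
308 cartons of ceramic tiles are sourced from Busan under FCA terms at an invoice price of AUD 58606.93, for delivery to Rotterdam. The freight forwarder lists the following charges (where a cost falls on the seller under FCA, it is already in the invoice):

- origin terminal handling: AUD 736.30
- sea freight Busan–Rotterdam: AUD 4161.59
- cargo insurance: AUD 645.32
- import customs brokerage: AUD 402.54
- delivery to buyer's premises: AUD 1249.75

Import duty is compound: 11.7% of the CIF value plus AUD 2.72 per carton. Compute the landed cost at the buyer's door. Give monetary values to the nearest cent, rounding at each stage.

FCA: the seller delivers export-cleared goods to the carrier; the buyer bears costs from that point.
CIF value = FCA price + origin terminal + freight + insurance = 58606.93 + 736.30 + 4161.59 + 645.32 = 64150.14
Ad valorem component: 64150.14 × 11.7% = 7505.57
Specific component: 308 × 2.72 = 837.76
Import duty = 7505.57 + 837.76 = 8343.33
Buyer bears: origin terminal 736.30 + freight 4161.59 + insurance 645.32 + brokerage 402.54 + delivery 1249.75 + duty 8343.33 = 15538.83
Landed cost = invoice 58606.93 + 15538.83 = 74145.76

Total landed cost: AUD 74145.76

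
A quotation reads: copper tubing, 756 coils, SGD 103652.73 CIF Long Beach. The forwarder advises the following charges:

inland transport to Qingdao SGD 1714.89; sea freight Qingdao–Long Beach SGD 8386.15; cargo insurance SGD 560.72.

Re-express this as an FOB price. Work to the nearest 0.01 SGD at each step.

FOB price: SGD 94705.86

Not relevant to the conversion: inland to port — on the seller under both CIF and FOB; already in the CIF price and stays in the FOB price.
From CIF to FOB, the seller no longer bears: freight, insurance.
FOB price = 103652.73 − 8386.15 − 560.72 = 94705.86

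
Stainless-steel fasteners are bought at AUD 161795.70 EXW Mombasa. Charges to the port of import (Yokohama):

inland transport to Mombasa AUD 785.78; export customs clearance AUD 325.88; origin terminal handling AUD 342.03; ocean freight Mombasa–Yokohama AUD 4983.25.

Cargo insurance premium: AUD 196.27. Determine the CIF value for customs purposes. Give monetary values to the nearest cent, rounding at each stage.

CIF = EXW price + pre-shipment costs + freight + insurance
CIF = 161795.70 + 785.78 + 325.88 + 342.03 + 4983.25 + 196.27 = 168428.91

CIF value: AUD 168428.91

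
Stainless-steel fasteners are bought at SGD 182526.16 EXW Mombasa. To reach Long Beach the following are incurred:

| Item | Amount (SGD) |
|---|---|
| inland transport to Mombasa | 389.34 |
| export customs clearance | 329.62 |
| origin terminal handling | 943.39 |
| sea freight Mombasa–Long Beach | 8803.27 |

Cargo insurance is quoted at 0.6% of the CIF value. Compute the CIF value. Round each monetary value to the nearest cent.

Let C be the CIF value. C = EXW price + pre-shipment costs + freight + 0.6% × C
C − 0.6% × C = 182526.16 + 389.34 + 329.62 + 943.39 + 8803.27
0.994 × C = 192991.78
C = 192991.78 / 0.994 = 194156.72
Insurance premium = 0.6% × 194156.72 = 1164.94

CIF value: SGD 194156.72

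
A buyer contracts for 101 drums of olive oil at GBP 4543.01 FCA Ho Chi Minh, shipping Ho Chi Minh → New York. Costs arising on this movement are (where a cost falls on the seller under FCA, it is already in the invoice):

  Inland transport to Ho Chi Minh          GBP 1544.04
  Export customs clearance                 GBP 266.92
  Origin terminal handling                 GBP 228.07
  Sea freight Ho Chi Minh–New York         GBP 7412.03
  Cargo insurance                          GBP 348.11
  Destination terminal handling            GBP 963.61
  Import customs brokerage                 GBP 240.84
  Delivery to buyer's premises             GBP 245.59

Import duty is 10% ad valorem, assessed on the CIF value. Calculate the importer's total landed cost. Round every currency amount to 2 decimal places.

FCA: the seller delivers export-cleared goods to the carrier; the buyer bears costs from that point.
Already in the invoice (seller's account under FCA): inland to port, export clearance — exclude.
CIF value = FCA price + origin terminal + freight + insurance = 4543.01 + 228.07 + 7412.03 + 348.11 = 12531.22
Import duty = 12531.22 × 10% = 1253.12
Buyer bears: origin terminal 228.07 + freight 7412.03 + insurance 348.11 + destination terminal 963.61 + brokerage 240.84 + delivery 245.59 + duty 1253.12 = 10691.37
Landed cost = invoice 4543.01 + 10691.37 = 15234.38

Total landed cost: GBP 15234.38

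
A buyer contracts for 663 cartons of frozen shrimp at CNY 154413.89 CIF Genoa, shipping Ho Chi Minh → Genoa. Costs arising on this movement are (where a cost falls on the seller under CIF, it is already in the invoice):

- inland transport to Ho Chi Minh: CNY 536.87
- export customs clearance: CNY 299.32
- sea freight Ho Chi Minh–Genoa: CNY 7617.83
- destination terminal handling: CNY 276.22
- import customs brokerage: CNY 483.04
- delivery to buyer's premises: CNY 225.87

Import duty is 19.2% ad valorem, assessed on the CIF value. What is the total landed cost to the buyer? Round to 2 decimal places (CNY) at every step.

Total landed cost: CNY 185046.49

CIF: the seller pays costs through ocean freight and marine insurance to the destination port.
Already in the invoice (seller's account under CIF): inland to port, export clearance, freight — exclude.
The CIF price already equals the CIF value: 154413.89
Import duty = 154413.89 × 19.2% = 29647.47
Buyer bears: destination terminal 276.22 + brokerage 483.04 + delivery 225.87 + duty 29647.47 = 30632.60
Landed cost = invoice 154413.89 + 30632.60 = 185046.49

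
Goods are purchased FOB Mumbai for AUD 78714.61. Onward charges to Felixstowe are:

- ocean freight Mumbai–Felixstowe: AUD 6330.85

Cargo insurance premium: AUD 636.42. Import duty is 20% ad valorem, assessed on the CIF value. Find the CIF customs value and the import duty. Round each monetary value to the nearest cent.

CIF value: AUD 85681.88; import duty: AUD 17136.38

CIF = FOB price + freight + insurance
CIF = 78714.61 + 6330.85 + 636.42 = 85681.88
Import duty = 85681.88 × 20% = 17136.38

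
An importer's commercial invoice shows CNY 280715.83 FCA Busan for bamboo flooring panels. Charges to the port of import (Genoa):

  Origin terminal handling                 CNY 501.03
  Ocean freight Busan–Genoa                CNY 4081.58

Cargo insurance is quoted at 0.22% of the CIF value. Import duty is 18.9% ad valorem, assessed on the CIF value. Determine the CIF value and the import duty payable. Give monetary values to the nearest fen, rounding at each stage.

CIF value: CNY 285927.48; import duty: CNY 54040.29

Let C be the CIF value. C = FCA price + pre-shipment costs + freight + 0.22% × C
C − 0.22% × C = 280715.83 + 501.03 + 4081.58
0.9978 × C = 285298.44
C = 285298.44 / 0.9978 = 285927.48
Insurance premium = 0.22% × 285927.48 = 629.04
Import duty = 285927.48 × 18.9% = 54040.29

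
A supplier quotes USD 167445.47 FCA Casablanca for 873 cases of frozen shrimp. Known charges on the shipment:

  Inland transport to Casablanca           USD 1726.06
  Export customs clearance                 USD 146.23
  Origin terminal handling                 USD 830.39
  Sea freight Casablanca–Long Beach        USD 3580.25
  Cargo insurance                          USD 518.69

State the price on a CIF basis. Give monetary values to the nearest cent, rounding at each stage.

Not relevant to the conversion: inland to port, export clearance — on the seller under both FCA and CIF; already in the FCA price and stays in the CIF price.
From FCA to CIF, the seller additionally bears: origin terminal, freight, insurance.
CIF price = 167445.47 + 830.39 + 3580.25 + 518.69 = 172374.80

CIF price: USD 172374.80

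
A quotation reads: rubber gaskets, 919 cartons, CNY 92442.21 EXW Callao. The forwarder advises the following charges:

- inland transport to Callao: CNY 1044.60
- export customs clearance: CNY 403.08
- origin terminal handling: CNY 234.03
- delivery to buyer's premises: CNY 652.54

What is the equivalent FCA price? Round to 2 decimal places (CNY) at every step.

FCA price: CNY 93889.89

Not relevant to the conversion: delivery, origin terminal — on the buyer under both terms; not part of either seller's price.
From EXW to FCA, the seller additionally bears: inland to port, export clearance.
FCA price = 92442.21 + 1044.60 + 403.08 = 93889.89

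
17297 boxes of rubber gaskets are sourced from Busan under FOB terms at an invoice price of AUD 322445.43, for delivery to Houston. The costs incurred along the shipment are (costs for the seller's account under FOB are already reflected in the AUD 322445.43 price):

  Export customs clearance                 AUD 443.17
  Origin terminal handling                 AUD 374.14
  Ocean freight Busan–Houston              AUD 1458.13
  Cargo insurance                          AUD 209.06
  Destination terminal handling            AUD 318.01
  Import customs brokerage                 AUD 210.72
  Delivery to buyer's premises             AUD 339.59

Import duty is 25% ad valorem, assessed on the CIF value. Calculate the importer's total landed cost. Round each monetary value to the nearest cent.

Total landed cost: AUD 406009.10

FOB: the seller bears costs until goods are on board at the origin port; the buyer bears freight, insurance and all costs thereafter.
Already in the invoice (seller's account under FOB): export clearance, origin terminal — exclude.
CIF value = FOB price + freight + insurance = 322445.43 + 1458.13 + 209.06 = 324112.62
Import duty = 324112.62 × 25% = 81028.16
Buyer bears: freight 1458.13 + insurance 209.06 + destination terminal 318.01 + brokerage 210.72 + delivery 339.59 + duty 81028.16 = 83563.67
Landed cost = invoice 322445.43 + 83563.67 = 406009.10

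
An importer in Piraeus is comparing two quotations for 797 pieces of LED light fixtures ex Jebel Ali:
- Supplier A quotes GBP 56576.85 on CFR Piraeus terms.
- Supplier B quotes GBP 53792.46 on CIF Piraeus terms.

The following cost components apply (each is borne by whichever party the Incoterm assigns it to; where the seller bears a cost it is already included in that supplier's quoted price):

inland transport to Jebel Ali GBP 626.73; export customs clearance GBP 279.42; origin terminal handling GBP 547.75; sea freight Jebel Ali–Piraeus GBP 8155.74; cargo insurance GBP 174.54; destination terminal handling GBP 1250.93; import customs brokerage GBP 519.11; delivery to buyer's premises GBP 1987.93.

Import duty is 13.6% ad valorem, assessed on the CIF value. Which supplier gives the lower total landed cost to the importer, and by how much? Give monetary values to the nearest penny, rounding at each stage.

Supplier A (CFR):
CIF value = CFR price + insurance = 56576.85 + 174.54 = 56751.39
Import duty = 56751.39 × 13.6% = 7718.19
Buyer bears (A): 174.54 + 1250.93 + 519.11 + 1987.93 = 3932.51
Landed cost (A) = invoice 56576.85 + 3932.51 + duty 7718.19 = 68227.55
Supplier B (CIF):
The CIF price already equals the CIF value: 53792.46
Import duty = 53792.46 × 13.6% = 7315.77
Buyer bears (B): 1250.93 + 519.11 + 1987.93 = 3757.97
Landed cost (B) = invoice 53792.46 + 3757.97 + duty 7315.77 = 64866.20
Difference = |68227.55 − 64866.20| = 3361.35

Supplier B is cheaper by GBP 3361.35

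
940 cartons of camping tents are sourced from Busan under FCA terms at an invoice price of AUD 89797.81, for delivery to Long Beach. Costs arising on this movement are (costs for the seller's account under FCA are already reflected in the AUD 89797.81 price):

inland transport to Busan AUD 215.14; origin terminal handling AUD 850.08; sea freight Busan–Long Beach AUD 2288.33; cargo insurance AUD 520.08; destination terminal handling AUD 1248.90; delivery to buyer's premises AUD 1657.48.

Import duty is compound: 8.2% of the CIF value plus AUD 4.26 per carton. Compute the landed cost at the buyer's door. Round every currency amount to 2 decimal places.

Total landed cost: AUD 108030.50

FCA: the seller delivers export-cleared goods to the carrier; the buyer bears costs from that point.
Already in the invoice (seller's account under FCA): inland to port — exclude.
CIF value = FCA price + origin terminal + freight + insurance = 89797.81 + 850.08 + 2288.33 + 520.08 = 93456.30
Ad valorem component: 93456.30 × 8.2% = 7663.42
Specific component: 940 × 4.26 = 4004.40
Import duty = 7663.42 + 4004.40 = 11667.82
Buyer bears: origin terminal 850.08 + freight 2288.33 + insurance 520.08 + destination terminal 1248.90 + delivery 1657.48 + duty 11667.82 = 18232.69
Landed cost = invoice 89797.81 + 18232.69 = 108030.50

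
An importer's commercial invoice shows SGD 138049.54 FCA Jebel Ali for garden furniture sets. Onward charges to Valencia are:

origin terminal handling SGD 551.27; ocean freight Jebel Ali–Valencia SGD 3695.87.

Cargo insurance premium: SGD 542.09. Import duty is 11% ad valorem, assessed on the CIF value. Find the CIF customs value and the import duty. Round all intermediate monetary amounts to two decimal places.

CIF = FCA price + pre-shipment costs + freight + insurance
CIF = 138049.54 + 551.27 + 3695.87 + 542.09 = 142838.77
Import duty = 142838.77 × 11% = 15712.26

CIF value: SGD 142838.77; import duty: SGD 15712.26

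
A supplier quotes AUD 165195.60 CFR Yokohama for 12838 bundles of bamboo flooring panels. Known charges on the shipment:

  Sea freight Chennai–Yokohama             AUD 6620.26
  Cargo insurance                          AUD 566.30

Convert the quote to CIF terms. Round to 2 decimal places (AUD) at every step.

CIF price: AUD 165761.90

Not relevant to the conversion: freight — on the seller under both CFR and CIF; already in the CFR price and stays in the CIF price.
From CFR to CIF, the seller additionally bears: insurance.
CIF price = 165195.60 + 566.30 = 165761.90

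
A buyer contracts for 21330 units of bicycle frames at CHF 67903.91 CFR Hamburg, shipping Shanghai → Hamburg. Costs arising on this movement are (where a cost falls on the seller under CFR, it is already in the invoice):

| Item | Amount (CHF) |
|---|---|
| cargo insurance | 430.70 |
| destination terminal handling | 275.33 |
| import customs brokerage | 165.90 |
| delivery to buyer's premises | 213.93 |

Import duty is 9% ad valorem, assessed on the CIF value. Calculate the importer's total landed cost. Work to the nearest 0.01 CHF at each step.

CFR: the seller pays costs through ocean freight to the destination port, but not insurance.
CIF value = CFR price + insurance = 67903.91 + 430.70 = 68334.61
Import duty = 68334.61 × 9% = 6150.11
Buyer bears: insurance 430.70 + destination terminal 275.33 + brokerage 165.90 + delivery 213.93 + duty 6150.11 = 7235.97
Landed cost = invoice 67903.91 + 7235.97 = 75139.88

Total landed cost: CHF 75139.88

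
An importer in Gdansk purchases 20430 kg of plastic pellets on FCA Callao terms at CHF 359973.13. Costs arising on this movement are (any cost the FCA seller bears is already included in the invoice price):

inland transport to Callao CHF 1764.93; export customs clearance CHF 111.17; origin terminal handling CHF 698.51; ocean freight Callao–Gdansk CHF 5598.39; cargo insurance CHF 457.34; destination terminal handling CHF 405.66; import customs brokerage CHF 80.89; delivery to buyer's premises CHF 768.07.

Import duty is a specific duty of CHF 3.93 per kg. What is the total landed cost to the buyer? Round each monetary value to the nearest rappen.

FCA: the seller delivers export-cleared goods to the carrier; the buyer bears costs from that point.
Already in the invoice (seller's account under FCA): inland to port, export clearance — exclude.
CIF value = FCA price + origin terminal + freight + insurance = 359973.13 + 698.51 + 5598.39 + 457.34 = 366727.37
Import duty = 20430 × 3.93 = 80289.90
Buyer bears: origin terminal 698.51 + freight 5598.39 + insurance 457.34 + destination terminal 405.66 + brokerage 80.89 + delivery 768.07 + duty 80289.90 = 88298.76
Landed cost = invoice 359973.13 + 88298.76 = 448271.89

Total landed cost: CHF 448271.89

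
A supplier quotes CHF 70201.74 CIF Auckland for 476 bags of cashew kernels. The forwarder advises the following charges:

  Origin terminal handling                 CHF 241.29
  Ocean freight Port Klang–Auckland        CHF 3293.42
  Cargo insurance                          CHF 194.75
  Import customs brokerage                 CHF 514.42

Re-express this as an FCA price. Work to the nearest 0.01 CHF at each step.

FCA price: CHF 66472.28

Not relevant to the conversion: brokerage — on the buyer under both terms; not part of either seller's price.
From CIF to FCA, the seller no longer bears: origin terminal, freight, insurance.
FCA price = 70201.74 − 241.29 − 3293.42 − 194.75 = 66472.28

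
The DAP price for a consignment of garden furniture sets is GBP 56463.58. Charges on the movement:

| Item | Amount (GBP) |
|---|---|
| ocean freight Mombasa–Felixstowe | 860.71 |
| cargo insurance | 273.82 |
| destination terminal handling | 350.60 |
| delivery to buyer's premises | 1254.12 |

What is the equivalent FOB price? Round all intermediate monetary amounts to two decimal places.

From DAP to FOB, the seller no longer bears: freight, insurance, destination terminal, delivery.
FOB price = 56463.58 − 860.71 − 273.82 − 350.60 − 1254.12 = 53724.33

FOB price: GBP 53724.33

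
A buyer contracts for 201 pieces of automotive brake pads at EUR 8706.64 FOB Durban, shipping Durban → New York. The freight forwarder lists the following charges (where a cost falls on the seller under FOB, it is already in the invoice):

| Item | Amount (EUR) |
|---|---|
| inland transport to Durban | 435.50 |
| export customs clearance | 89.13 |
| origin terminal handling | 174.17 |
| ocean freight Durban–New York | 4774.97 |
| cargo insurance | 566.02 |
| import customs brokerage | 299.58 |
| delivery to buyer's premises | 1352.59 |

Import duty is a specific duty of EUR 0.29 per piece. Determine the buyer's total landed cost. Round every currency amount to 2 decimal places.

FOB: the seller bears costs until goods are on board at the origin port; the buyer bears freight, insurance and all costs thereafter.
Already in the invoice (seller's account under FOB): inland to port, export clearance, origin terminal — exclude.
CIF value = FOB price + freight + insurance = 8706.64 + 4774.97 + 566.02 = 14047.63
Import duty = 201 × 0.29 = 58.29
Buyer bears: freight 4774.97 + insurance 566.02 + brokerage 299.58 + delivery 1352.59 + duty 58.29 = 7051.45
Landed cost = invoice 8706.64 + 7051.45 = 15758.09

Total landed cost: EUR 15758.09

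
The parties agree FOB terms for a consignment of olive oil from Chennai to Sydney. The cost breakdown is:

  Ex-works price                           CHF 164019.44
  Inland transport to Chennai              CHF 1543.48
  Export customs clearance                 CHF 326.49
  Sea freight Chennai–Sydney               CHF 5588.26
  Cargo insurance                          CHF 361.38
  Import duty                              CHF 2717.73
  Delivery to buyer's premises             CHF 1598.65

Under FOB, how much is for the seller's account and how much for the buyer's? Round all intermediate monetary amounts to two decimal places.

FOB: the seller bears costs until goods are on board at the origin port; the buyer bears freight, insurance and all costs thereafter.
Seller's account: goods 164019.44 + inland to port 1543.48 + export clearance 326.49 = 165889.41
Buyer's account: freight 5588.26 + insurance 361.38 + duty 2717.73 + delivery 1598.65 = 10266.02

Seller: CHF 165889.41; buyer: CHF 10266.02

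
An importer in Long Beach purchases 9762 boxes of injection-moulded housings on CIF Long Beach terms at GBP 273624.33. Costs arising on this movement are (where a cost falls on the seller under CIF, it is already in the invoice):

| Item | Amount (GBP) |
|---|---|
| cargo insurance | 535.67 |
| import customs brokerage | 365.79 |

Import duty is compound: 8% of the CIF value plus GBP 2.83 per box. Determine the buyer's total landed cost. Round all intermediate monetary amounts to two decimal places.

Total landed cost: GBP 323506.53

CIF: the seller pays costs through ocean freight and marine insurance to the destination port.
Already in the invoice (seller's account under CIF): insurance — exclude.
The CIF price already equals the CIF value: 273624.33
Ad valorem component: 273624.33 × 8% = 21889.95
Specific component: 9762 × 2.83 = 27626.46
Import duty = 21889.95 + 27626.46 = 49516.41
Buyer bears: brokerage 365.79 + duty 49516.41 = 49882.20
Landed cost = invoice 273624.33 + 49882.20 = 323506.53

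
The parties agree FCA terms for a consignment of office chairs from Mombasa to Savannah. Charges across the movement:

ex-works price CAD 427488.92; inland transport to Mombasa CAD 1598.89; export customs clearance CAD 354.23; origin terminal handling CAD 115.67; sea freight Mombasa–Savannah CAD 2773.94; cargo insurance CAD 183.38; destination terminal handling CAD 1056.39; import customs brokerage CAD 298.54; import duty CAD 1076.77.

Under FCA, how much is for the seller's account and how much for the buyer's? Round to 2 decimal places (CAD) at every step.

Seller: CAD 429442.04; buyer: CAD 5504.69

FCA: the seller delivers export-cleared goods to the carrier; the buyer bears costs from that point.
Seller's account: goods 427488.92 + inland to port 1598.89 + export clearance 354.23 = 429442.04
Buyer's account: origin terminal 115.67 + freight 2773.94 + insurance 183.38 + destination terminal 1056.39 + brokerage 298.54 + duty 1076.77 = 5504.69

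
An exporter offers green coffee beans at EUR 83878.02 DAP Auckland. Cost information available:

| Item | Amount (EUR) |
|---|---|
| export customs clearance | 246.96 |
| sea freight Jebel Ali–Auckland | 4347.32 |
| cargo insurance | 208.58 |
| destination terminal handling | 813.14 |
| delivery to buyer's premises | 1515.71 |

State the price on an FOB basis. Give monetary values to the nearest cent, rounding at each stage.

Not relevant to the conversion: export clearance — on the seller under both DAP and FOB; already in the DAP price and stays in the FOB price.
From DAP to FOB, the seller no longer bears: freight, insurance, destination terminal, delivery.
FOB price = 83878.02 − 4347.32 − 208.58 − 813.14 − 1515.71 = 76993.27

FOB price: EUR 76993.27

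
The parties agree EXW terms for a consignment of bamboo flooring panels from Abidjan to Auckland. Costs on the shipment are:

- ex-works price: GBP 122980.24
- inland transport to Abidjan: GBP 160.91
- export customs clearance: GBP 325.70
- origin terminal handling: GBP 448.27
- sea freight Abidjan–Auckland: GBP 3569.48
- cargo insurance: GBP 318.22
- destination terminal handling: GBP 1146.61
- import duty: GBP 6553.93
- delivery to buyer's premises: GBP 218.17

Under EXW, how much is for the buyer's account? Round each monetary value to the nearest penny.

Buyer's account: GBP 12741.29

EXW: the seller makes goods available at their premises; the buyer bears all onward costs.
Seller's account: goods 122980.24 = 122980.24
Buyer's account: inland to port 160.91 + export clearance 325.70 + origin terminal 448.27 + freight 3569.48 + insurance 318.22 + destination terminal 1146.61 + duty 6553.93 + delivery 218.17 = 12741.29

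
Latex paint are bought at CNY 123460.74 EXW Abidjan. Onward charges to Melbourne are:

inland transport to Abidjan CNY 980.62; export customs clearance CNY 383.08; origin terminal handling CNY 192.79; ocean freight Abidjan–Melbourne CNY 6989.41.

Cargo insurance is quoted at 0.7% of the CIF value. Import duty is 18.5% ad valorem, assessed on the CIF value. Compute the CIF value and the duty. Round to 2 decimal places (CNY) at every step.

Let C be the CIF value. C = EXW price + pre-shipment costs + freight + 0.7% × C
C − 0.7% × C = 123460.74 + 980.62 + 383.08 + 192.79 + 6989.41
0.993 × C = 132006.64
C = 132006.64 / 0.993 = 132937.20
Insurance premium = 0.7% × 132937.20 = 930.56
Import duty = 132937.20 × 18.5% = 24593.38

CIF value: CNY 132937.20; import duty: CNY 24593.38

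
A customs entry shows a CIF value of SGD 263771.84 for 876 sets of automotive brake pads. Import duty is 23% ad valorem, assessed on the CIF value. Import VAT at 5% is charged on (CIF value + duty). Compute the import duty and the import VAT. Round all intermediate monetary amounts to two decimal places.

Import duty = 263771.84 × 23% = 60667.52
VAT base = CIF + duty = 263771.84 + 60667.52 = 324439.36
Import VAT = 324439.36 × 5% = 16221.97

Import duty: SGD 60667.52; import VAT: SGD 16221.97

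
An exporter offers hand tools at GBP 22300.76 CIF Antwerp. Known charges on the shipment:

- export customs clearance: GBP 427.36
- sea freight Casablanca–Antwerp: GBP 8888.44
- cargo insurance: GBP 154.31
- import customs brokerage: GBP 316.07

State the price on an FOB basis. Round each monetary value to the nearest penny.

Not relevant to the conversion: export clearance — on the seller under both CIF and FOB; already in the CIF price and stays in the FOB price. brokerage — on the buyer under both terms; not part of either seller's price.
From CIF to FOB, the seller no longer bears: freight, insurance.
FOB price = 22300.76 − 8888.44 − 154.31 = 13258.01

FOB price: GBP 13258.01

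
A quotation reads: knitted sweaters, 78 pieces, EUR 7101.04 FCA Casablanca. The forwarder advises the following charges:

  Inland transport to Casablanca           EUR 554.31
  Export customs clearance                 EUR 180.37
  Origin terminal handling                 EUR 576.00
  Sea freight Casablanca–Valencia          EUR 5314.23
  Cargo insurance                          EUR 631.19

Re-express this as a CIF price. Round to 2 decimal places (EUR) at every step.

Not relevant to the conversion: inland to port, export clearance — on the seller under both FCA and CIF; already in the FCA price and stays in the CIF price.
From FCA to CIF, the seller additionally bears: origin terminal, freight, insurance.
CIF price = 7101.04 + 576.00 + 5314.23 + 631.19 = 13622.46

CIF price: EUR 13622.46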